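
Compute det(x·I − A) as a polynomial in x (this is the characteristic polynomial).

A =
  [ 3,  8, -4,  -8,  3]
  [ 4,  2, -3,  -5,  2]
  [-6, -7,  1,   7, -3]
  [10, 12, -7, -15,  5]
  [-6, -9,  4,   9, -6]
x^5 + 15*x^4 + 90*x^3 + 270*x^2 + 405*x + 243

Expanding det(x·I − A) (e.g. by cofactor expansion or by noting that A is similar to its Jordan form J, which has the same characteristic polynomial as A) gives
  χ_A(x) = x^5 + 15*x^4 + 90*x^3 + 270*x^2 + 405*x + 243
which factors as (x + 3)^5. The eigenvalues (with algebraic multiplicities) are λ = -3 with multiplicity 5.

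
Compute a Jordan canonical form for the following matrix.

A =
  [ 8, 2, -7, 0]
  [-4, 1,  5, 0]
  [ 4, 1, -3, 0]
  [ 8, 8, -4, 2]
J_3(2) ⊕ J_1(2)

The characteristic polynomial is
  det(x·I − A) = x^4 - 8*x^3 + 24*x^2 - 32*x + 16 = (x - 2)^4

Eigenvalues and multiplicities (the geometric multiplicity of λ is n − rank(A − λI), which equals the number of Jordan blocks for λ):
  λ = 2: algebraic multiplicity = 4, geometric multiplicity = 2

Determining the block sizes for each eigenvalue:
  λ = 2: with am = 4 and gm = 2, the partition is not yet determined (e.g. several partitions of 4 into 2 parts exist). Let N = A − (2)·I. Computing rank(N^1) = 2, rank(N^2) = 1, rank(N^3) = 0; the number of blocks of size ≥ j is rank(N^{j−1}) − rank(N^j), giving [2, 1, 1]. So we have 1 block(s) of size 3, 1 block(s) of size 1 → block sizes [3, 1]

Assembling the blocks gives a Jordan form
J =
  [2, 1, 0, 0]
  [0, 2, 1, 0]
  [0, 0, 2, 0]
  [0, 0, 0, 2]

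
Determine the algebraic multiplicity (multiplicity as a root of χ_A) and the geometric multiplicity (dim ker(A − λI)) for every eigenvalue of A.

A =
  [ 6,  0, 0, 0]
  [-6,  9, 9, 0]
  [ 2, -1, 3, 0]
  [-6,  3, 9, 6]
λ = 6: alg = 4, geom = 3

Step 1 — factor the characteristic polynomial to read off the algebraic multiplicities:
  χ_A(x) = (x - 6)^4

Step 2 — compute geometric multiplicities via the rank-nullity identity g(λ) = n − rank(A − λI):
  rank(A − (6)·I) = 1, so dim ker(A − (6)·I) = n − 1 = 3

Summary:
  λ = 6: algebraic multiplicity = 4, geometric multiplicity = 3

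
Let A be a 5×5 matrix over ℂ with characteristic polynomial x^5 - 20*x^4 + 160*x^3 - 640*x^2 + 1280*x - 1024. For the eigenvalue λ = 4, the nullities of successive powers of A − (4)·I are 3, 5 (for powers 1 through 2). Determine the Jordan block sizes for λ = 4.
Block sizes for λ = 4: [2, 2, 1]

From the dimensions of kernels of powers, the number of Jordan blocks of size at least j is d_j − d_{j−1} where d_j = dim ker(N^j) (with d_0 = 0). Computing the differences gives [3, 2].
The number of blocks of size exactly k is (#blocks of size ≥ k) − (#blocks of size ≥ k + 1), so the partition is: 1 block(s) of size 1, 2 block(s) of size 2.
In nonincreasing order the block sizes are [2, 2, 1].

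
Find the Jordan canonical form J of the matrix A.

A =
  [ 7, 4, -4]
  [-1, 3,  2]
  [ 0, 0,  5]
J_2(5) ⊕ J_1(5)

The characteristic polynomial is
  det(x·I − A) = x^3 - 15*x^2 + 75*x - 125 = (x - 5)^3

Eigenvalues and multiplicities (the geometric multiplicity of λ is n − rank(A − λI), which equals the number of Jordan blocks for λ):
  λ = 5: algebraic multiplicity = 3, geometric multiplicity = 2

Determining the block sizes for each eigenvalue:
  λ = 5: 2 blocks summing to 3 forces exactly one block of size 2 and the rest size 1 → block sizes [2, 1]

Assembling the blocks gives a Jordan form
J =
  [5, 1, 0]
  [0, 5, 0]
  [0, 0, 5]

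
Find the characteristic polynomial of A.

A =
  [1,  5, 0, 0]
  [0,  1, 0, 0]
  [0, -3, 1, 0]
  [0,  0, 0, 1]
x^4 - 4*x^3 + 6*x^2 - 4*x + 1

Expanding det(x·I − A) (e.g. by cofactor expansion or by noting that A is similar to its Jordan form J, which has the same characteristic polynomial as A) gives
  χ_A(x) = x^4 - 4*x^3 + 6*x^2 - 4*x + 1
which factors as (x - 1)^4. The eigenvalues (with algebraic multiplicities) are λ = 1 with multiplicity 4.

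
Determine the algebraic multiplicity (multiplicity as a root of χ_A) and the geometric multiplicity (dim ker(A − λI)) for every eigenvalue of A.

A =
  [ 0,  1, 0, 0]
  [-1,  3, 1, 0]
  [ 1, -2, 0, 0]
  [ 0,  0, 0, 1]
λ = 1: alg = 4, geom = 2

Step 1 — factor the characteristic polynomial to read off the algebraic multiplicities:
  χ_A(x) = (x - 1)^4

Step 2 — compute geometric multiplicities via the rank-nullity identity g(λ) = n − rank(A − λI):
  rank(A − (1)·I) = 2, so dim ker(A − (1)·I) = n − 2 = 2

Summary:
  λ = 1: algebraic multiplicity = 4, geometric multiplicity = 2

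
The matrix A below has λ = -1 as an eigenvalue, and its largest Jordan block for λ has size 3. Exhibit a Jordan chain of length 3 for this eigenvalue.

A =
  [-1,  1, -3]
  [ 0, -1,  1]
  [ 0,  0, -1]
A Jordan chain for λ = -1 of length 3:
v_1 = (1, 0, 0)ᵀ
v_2 = (-3, 1, 0)ᵀ
v_3 = (0, 0, 1)ᵀ

Let N = A − (-1)·I. We want v_3 with N^3 v_3 = 0 but N^2 v_3 ≠ 0; then v_{j-1} := N · v_j for j = 3, …, 2.

Pick v_3 = (0, 0, 1)ᵀ.
Then v_2 = N · v_3 = (-3, 1, 0)ᵀ.
Then v_1 = N · v_2 = (1, 0, 0)ᵀ.

Sanity check: (A − (-1)·I) v_1 = (0, 0, 0)ᵀ = 0. ✓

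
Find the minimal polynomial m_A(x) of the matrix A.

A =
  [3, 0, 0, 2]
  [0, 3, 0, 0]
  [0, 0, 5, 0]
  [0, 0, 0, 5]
x^2 - 8*x + 15

The characteristic polynomial is χ_A(x) = (x - 5)^2*(x - 3)^2, so the eigenvalues are known. The minimal polynomial is
  m_A(x) = Π_λ (x − λ)^{k_λ}
where k_λ is the size of the *largest* Jordan block for λ (equivalently, the smallest k with (A − λI)^k v = 0 for every generalised eigenvector v of λ).

  λ = 3: largest Jordan block has size 1, contributing (x − 3)
  λ = 5: largest Jordan block has size 1, contributing (x − 5)

So m_A(x) = (x - 5)*(x - 3) = x^2 - 8*x + 15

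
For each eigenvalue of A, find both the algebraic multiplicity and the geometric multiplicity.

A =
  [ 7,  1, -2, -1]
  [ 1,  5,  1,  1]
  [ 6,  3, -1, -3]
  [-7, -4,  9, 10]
λ = 5: alg = 3, geom = 2; λ = 6: alg = 1, geom = 1

Step 1 — factor the characteristic polynomial to read off the algebraic multiplicities:
  χ_A(x) = (x - 6)*(x - 5)^3

Step 2 — compute geometric multiplicities via the rank-nullity identity g(λ) = n − rank(A − λI):
  rank(A − (5)·I) = 2, so dim ker(A − (5)·I) = n − 2 = 2
  rank(A − (6)·I) = 3, so dim ker(A − (6)·I) = n − 3 = 1

Summary:
  λ = 5: algebraic multiplicity = 3, geometric multiplicity = 2
  λ = 6: algebraic multiplicity = 1, geometric multiplicity = 1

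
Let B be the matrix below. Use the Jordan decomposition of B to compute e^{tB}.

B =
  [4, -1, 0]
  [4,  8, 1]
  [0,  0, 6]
e^{tB} =
  [-2*t*exp(6*t) + exp(6*t), -t*exp(6*t), -t^2*exp(6*t)/2]
  [4*t*exp(6*t), 2*t*exp(6*t) + exp(6*t), t^2*exp(6*t) + t*exp(6*t)]
  [0, 0, exp(6*t)]

Strategy: write B = P · J · P⁻¹ where J is a Jordan canonical form, so e^{tB} = P · e^{tJ} · P⁻¹, and e^{tJ} can be computed block-by-block.

B has Jordan form
J =
  [6, 1, 0]
  [0, 6, 1]
  [0, 0, 6]
(up to reordering of blocks).

Per-block formulas:
  For a 3×3 Jordan block J_3(6): exp(t · J_3(6)) = e^(6t)·(I + t·N + (t^2/2)·N^2), where N is the 3×3 nilpotent shift.

After assembling e^{tJ} and conjugating by P, we get:

e^{tB} =
  [-2*t*exp(6*t) + exp(6*t), -t*exp(6*t), -t^2*exp(6*t)/2]
  [4*t*exp(6*t), 2*t*exp(6*t) + exp(6*t), t^2*exp(6*t) + t*exp(6*t)]
  [0, 0, exp(6*t)]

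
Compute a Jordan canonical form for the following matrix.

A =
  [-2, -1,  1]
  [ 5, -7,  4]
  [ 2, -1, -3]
J_3(-4)

The characteristic polynomial is
  det(x·I − A) = x^3 + 12*x^2 + 48*x + 64 = (x + 4)^3

Eigenvalues and multiplicities (the geometric multiplicity of λ is n − rank(A − λI), which equals the number of Jordan blocks for λ):
  λ = -4: algebraic multiplicity = 3, geometric multiplicity = 1

Determining the block sizes for each eigenvalue:
  λ = -4: one block (gm = 1), so the single block has size am = 3 → block sizes [3]

Assembling the blocks gives a Jordan form
J =
  [-4,  1,  0]
  [ 0, -4,  1]
  [ 0,  0, -4]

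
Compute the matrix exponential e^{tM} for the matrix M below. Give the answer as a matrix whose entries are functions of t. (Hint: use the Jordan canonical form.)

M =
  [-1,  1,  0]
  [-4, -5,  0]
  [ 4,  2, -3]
e^{tM} =
  [2*t*exp(-3*t) + exp(-3*t), t*exp(-3*t), 0]
  [-4*t*exp(-3*t), -2*t*exp(-3*t) + exp(-3*t), 0]
  [4*t*exp(-3*t), 2*t*exp(-3*t), exp(-3*t)]

Strategy: write M = P · J · P⁻¹ where J is a Jordan canonical form, so e^{tM} = P · e^{tJ} · P⁻¹, and e^{tJ} can be computed block-by-block.

M has Jordan form
J =
  [-3,  1,  0]
  [ 0, -3,  0]
  [ 0,  0, -3]
(up to reordering of blocks).

Per-block formulas:
  For a 2×2 Jordan block J_2(-3): exp(t · J_2(-3)) = e^(-3t)·(I + t·N), where N is the 2×2 nilpotent shift.
  For a 1×1 block at λ = -3: exp(t · [-3]) = [e^(-3t)].

After assembling e^{tJ} and conjugating by P, we get:

e^{tM} =
  [2*t*exp(-3*t) + exp(-3*t), t*exp(-3*t), 0]
  [-4*t*exp(-3*t), -2*t*exp(-3*t) + exp(-3*t), 0]
  [4*t*exp(-3*t), 2*t*exp(-3*t), exp(-3*t)]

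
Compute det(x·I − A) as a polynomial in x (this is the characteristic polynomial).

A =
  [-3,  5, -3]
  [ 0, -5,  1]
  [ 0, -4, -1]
x^3 + 9*x^2 + 27*x + 27

Expanding det(x·I − A) (e.g. by cofactor expansion or by noting that A is similar to its Jordan form J, which has the same characteristic polynomial as A) gives
  χ_A(x) = x^3 + 9*x^2 + 27*x + 27
which factors as (x + 3)^3. The eigenvalues (with algebraic multiplicities) are λ = -3 with multiplicity 3.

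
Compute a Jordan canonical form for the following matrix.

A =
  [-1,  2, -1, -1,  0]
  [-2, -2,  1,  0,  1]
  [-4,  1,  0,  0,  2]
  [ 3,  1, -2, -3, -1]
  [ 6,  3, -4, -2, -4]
J_3(-2) ⊕ J_2(-2)

The characteristic polynomial is
  det(x·I − A) = x^5 + 10*x^4 + 40*x^3 + 80*x^2 + 80*x + 32 = (x + 2)^5

Eigenvalues and multiplicities (the geometric multiplicity of λ is n − rank(A − λI), which equals the number of Jordan blocks for λ):
  λ = -2: algebraic multiplicity = 5, geometric multiplicity = 2

Determining the block sizes for each eigenvalue:
  λ = -2: with am = 5 and gm = 2, the partition is not yet determined (e.g. several partitions of 5 into 2 parts exist). Let N = A − (-2)·I. Computing rank(N^1) = 3, rank(N^2) = 1, rank(N^3) = 0; the number of blocks of size ≥ j is rank(N^{j−1}) − rank(N^j), giving [2, 2, 1]. So we have 1 block(s) of size 3, 1 block(s) of size 2 → block sizes [3, 2]

Assembling the blocks gives a Jordan form
J =
  [-2,  1,  0,  0,  0]
  [ 0, -2,  1,  0,  0]
  [ 0,  0, -2,  0,  0]
  [ 0,  0,  0, -2,  1]
  [ 0,  0,  0,  0, -2]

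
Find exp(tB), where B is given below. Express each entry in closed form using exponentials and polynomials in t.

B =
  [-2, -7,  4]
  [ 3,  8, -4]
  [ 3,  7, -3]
e^{tB} =
  [-3*t*exp(t) + exp(t), -7*t*exp(t), 4*t*exp(t)]
  [3*t*exp(t), 7*t*exp(t) + exp(t), -4*t*exp(t)]
  [3*t*exp(t), 7*t*exp(t), -4*t*exp(t) + exp(t)]

Strategy: write B = P · J · P⁻¹ where J is a Jordan canonical form, so e^{tB} = P · e^{tJ} · P⁻¹, and e^{tJ} can be computed block-by-block.

B has Jordan form
J =
  [1, 1, 0]
  [0, 1, 0]
  [0, 0, 1]
(up to reordering of blocks).

Per-block formulas:
  For a 2×2 Jordan block J_2(1): exp(t · J_2(1)) = e^(1t)·(I + t·N), where N is the 2×2 nilpotent shift.
  For a 1×1 block at λ = 1: exp(t · [1]) = [e^(1t)].

After assembling e^{tJ} and conjugating by P, we get:

e^{tB} =
  [-3*t*exp(t) + exp(t), -7*t*exp(t), 4*t*exp(t)]
  [3*t*exp(t), 7*t*exp(t) + exp(t), -4*t*exp(t)]
  [3*t*exp(t), 7*t*exp(t), -4*t*exp(t) + exp(t)]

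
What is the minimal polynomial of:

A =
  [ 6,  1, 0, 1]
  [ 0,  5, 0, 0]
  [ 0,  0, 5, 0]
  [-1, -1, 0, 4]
x^2 - 10*x + 25

The characteristic polynomial is χ_A(x) = (x - 5)^4, so the eigenvalues are known. The minimal polynomial is
  m_A(x) = Π_λ (x − λ)^{k_λ}
where k_λ is the size of the *largest* Jordan block for λ (equivalently, the smallest k with (A − λI)^k v = 0 for every generalised eigenvector v of λ).

  λ = 5: largest Jordan block has size 2, contributing (x − 5)^2

So m_A(x) = (x - 5)^2 = x^2 - 10*x + 25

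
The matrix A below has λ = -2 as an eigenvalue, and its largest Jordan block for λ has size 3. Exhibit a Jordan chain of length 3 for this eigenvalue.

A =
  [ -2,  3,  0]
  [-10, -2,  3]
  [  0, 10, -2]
A Jordan chain for λ = -2 of length 3:
v_1 = (-30, 0, -100)ᵀ
v_2 = (0, -10, 0)ᵀ
v_3 = (1, 0, 0)ᵀ

Let N = A − (-2)·I. We want v_3 with N^3 v_3 = 0 but N^2 v_3 ≠ 0; then v_{j-1} := N · v_j for j = 3, …, 2.

Pick v_3 = (1, 0, 0)ᵀ.
Then v_2 = N · v_3 = (0, -10, 0)ᵀ.
Then v_1 = N · v_2 = (-30, 0, -100)ᵀ.

Sanity check: (A − (-2)·I) v_1 = (0, 0, 0)ᵀ = 0. ✓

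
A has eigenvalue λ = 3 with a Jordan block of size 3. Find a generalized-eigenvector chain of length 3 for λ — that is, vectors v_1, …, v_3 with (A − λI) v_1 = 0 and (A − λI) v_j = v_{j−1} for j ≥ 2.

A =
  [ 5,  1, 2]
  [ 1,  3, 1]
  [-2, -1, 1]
A Jordan chain for λ = 3 of length 3:
v_1 = (1, 0, -1)ᵀ
v_2 = (2, 1, -2)ᵀ
v_3 = (1, 0, 0)ᵀ

Let N = A − (3)·I. We want v_3 with N^3 v_3 = 0 but N^2 v_3 ≠ 0; then v_{j-1} := N · v_j for j = 3, …, 2.

Pick v_3 = (1, 0, 0)ᵀ.
Then v_2 = N · v_3 = (2, 1, -2)ᵀ.
Then v_1 = N · v_2 = (1, 0, -1)ᵀ.

Sanity check: (A − (3)·I) v_1 = (0, 0, 0)ᵀ = 0. ✓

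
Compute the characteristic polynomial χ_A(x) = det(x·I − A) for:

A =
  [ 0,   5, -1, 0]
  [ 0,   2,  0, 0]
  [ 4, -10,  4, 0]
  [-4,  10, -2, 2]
x^4 - 8*x^3 + 24*x^2 - 32*x + 16

Expanding det(x·I − A) (e.g. by cofactor expansion or by noting that A is similar to its Jordan form J, which has the same characteristic polynomial as A) gives
  χ_A(x) = x^4 - 8*x^3 + 24*x^2 - 32*x + 16
which factors as (x - 2)^4. The eigenvalues (with algebraic multiplicities) are λ = 2 with multiplicity 4.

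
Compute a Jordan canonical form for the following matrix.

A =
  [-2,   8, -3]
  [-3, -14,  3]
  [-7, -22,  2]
J_2(-5) ⊕ J_1(-4)

The characteristic polynomial is
  det(x·I − A) = x^3 + 14*x^2 + 65*x + 100 = (x + 4)*(x + 5)^2

Eigenvalues and multiplicities (the geometric multiplicity of λ is n − rank(A − λI), which equals the number of Jordan blocks for λ):
  λ = -5: algebraic multiplicity = 2, geometric multiplicity = 1
  λ = -4: algebraic multiplicity = 1, geometric multiplicity = 1

Determining the block sizes for each eigenvalue:
  λ = -5: one block (gm = 1), so the single block has size am = 2 → block sizes [2]
  λ = -4: one block (gm = 1), so the single block has size am = 1 → block sizes [1]

Assembling the blocks gives a Jordan form
J =
  [-5,  1,  0]
  [ 0, -5,  0]
  [ 0,  0, -4]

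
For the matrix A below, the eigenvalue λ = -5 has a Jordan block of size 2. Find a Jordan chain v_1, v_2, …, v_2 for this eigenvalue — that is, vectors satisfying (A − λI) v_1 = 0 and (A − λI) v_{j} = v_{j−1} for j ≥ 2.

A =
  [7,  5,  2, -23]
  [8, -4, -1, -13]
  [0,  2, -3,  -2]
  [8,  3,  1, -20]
A Jordan chain for λ = -5 of length 2:
v_1 = (12, 8, 0, 8)ᵀ
v_2 = (1, 0, 0, 0)ᵀ

Let N = A − (-5)·I. We want v_2 with N^2 v_2 = 0 but N^1 v_2 ≠ 0; then v_{j-1} := N · v_j for j = 2, …, 2.

Pick v_2 = (1, 0, 0, 0)ᵀ.
Then v_1 = N · v_2 = (12, 8, 0, 8)ᵀ.

Sanity check: (A − (-5)·I) v_1 = (0, 0, 0, 0)ᵀ = 0. ✓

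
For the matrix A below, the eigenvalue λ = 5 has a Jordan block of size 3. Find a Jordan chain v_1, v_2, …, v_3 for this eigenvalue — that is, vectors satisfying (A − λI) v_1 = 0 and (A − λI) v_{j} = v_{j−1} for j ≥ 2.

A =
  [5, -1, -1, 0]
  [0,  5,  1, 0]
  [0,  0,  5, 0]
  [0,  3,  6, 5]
A Jordan chain for λ = 5 of length 3:
v_1 = (-1, 0, 0, 3)ᵀ
v_2 = (-1, 1, 0, 6)ᵀ
v_3 = (0, 0, 1, 0)ᵀ

Let N = A − (5)·I. We want v_3 with N^3 v_3 = 0 but N^2 v_3 ≠ 0; then v_{j-1} := N · v_j for j = 3, …, 2.

Pick v_3 = (0, 0, 1, 0)ᵀ.
Then v_2 = N · v_3 = (-1, 1, 0, 6)ᵀ.
Then v_1 = N · v_2 = (-1, 0, 0, 3)ᵀ.

Sanity check: (A − (5)·I) v_1 = (0, 0, 0, 0)ᵀ = 0. ✓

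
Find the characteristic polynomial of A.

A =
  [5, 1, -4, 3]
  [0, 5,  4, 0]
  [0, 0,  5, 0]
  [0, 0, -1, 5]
x^4 - 20*x^3 + 150*x^2 - 500*x + 625

Expanding det(x·I − A) (e.g. by cofactor expansion or by noting that A is similar to its Jordan form J, which has the same characteristic polynomial as A) gives
  χ_A(x) = x^4 - 20*x^3 + 150*x^2 - 500*x + 625
which factors as (x - 5)^4. The eigenvalues (with algebraic multiplicities) are λ = 5 with multiplicity 4.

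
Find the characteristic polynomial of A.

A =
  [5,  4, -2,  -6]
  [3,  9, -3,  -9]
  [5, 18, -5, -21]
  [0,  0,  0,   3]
x^4 - 12*x^3 + 54*x^2 - 108*x + 81

Expanding det(x·I − A) (e.g. by cofactor expansion or by noting that A is similar to its Jordan form J, which has the same characteristic polynomial as A) gives
  χ_A(x) = x^4 - 12*x^3 + 54*x^2 - 108*x + 81
which factors as (x - 3)^4. The eigenvalues (with algebraic multiplicities) are λ = 3 with multiplicity 4.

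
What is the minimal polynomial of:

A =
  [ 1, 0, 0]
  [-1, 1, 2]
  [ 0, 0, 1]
x^2 - 2*x + 1

The characteristic polynomial is χ_A(x) = (x - 1)^3, so the eigenvalues are known. The minimal polynomial is
  m_A(x) = Π_λ (x − λ)^{k_λ}
where k_λ is the size of the *largest* Jordan block for λ (equivalently, the smallest k with (A − λI)^k v = 0 for every generalised eigenvector v of λ).

  λ = 1: largest Jordan block has size 2, contributing (x − 1)^2

So m_A(x) = (x - 1)^2 = x^2 - 2*x + 1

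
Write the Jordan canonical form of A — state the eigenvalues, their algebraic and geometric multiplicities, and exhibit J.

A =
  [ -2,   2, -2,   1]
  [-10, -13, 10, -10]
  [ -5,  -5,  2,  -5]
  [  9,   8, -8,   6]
J_2(-3) ⊕ J_1(-3) ⊕ J_1(2)

The characteristic polynomial is
  det(x·I − A) = x^4 + 7*x^3 + 9*x^2 - 27*x - 54 = (x - 2)*(x + 3)^3

Eigenvalues and multiplicities (the geometric multiplicity of λ is n − rank(A − λI), which equals the number of Jordan blocks for λ):
  λ = -3: algebraic multiplicity = 3, geometric multiplicity = 2
  λ = 2: algebraic multiplicity = 1, geometric multiplicity = 1

Determining the block sizes for each eigenvalue:
  λ = -3: 2 blocks summing to 3 forces exactly one block of size 2 and the rest size 1 → block sizes [2, 1]
  λ = 2: one block (gm = 1), so the single block has size am = 1 → block sizes [1]

Assembling the blocks gives a Jordan form
J =
  [-3,  1,  0, 0]
  [ 0, -3,  0, 0]
  [ 0,  0, -3, 0]
  [ 0,  0,  0, 2]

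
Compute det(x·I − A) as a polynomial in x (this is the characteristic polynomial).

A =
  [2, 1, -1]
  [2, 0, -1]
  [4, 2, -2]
x^3

Expanding det(x·I − A) (e.g. by cofactor expansion or by noting that A is similar to its Jordan form J, which has the same characteristic polynomial as A) gives
  χ_A(x) = x^3
which factors as x^3. The eigenvalues (with algebraic multiplicities) are λ = 0 with multiplicity 3.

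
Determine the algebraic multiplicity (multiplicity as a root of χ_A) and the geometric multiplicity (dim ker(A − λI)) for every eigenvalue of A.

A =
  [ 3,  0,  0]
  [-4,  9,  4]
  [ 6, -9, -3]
λ = 3: alg = 3, geom = 2

Step 1 — factor the characteristic polynomial to read off the algebraic multiplicities:
  χ_A(x) = (x - 3)^3

Step 2 — compute geometric multiplicities via the rank-nullity identity g(λ) = n − rank(A − λI):
  rank(A − (3)·I) = 1, so dim ker(A − (3)·I) = n − 1 = 2

Summary:
  λ = 3: algebraic multiplicity = 3, geometric multiplicity = 2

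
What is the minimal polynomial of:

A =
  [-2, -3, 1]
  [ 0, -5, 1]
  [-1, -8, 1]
x^3 + 6*x^2 + 12*x + 8

The characteristic polynomial is χ_A(x) = (x + 2)^3, so the eigenvalues are known. The minimal polynomial is
  m_A(x) = Π_λ (x − λ)^{k_λ}
where k_λ is the size of the *largest* Jordan block for λ (equivalently, the smallest k with (A − λI)^k v = 0 for every generalised eigenvector v of λ).

  λ = -2: largest Jordan block has size 3, contributing (x + 2)^3

So m_A(x) = (x + 2)^3 = x^3 + 6*x^2 + 12*x + 8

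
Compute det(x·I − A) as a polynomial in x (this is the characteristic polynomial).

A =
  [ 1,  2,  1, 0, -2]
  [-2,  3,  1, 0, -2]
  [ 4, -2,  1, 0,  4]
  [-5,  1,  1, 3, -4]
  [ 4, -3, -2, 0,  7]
x^5 - 15*x^4 + 90*x^3 - 270*x^2 + 405*x - 243

Expanding det(x·I − A) (e.g. by cofactor expansion or by noting that A is similar to its Jordan form J, which has the same characteristic polynomial as A) gives
  χ_A(x) = x^5 - 15*x^4 + 90*x^3 - 270*x^2 + 405*x - 243
which factors as (x - 3)^5. The eigenvalues (with algebraic multiplicities) are λ = 3 with multiplicity 5.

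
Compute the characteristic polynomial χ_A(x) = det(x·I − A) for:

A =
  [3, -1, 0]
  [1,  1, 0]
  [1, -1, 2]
x^3 - 6*x^2 + 12*x - 8

Expanding det(x·I − A) (e.g. by cofactor expansion or by noting that A is similar to its Jordan form J, which has the same characteristic polynomial as A) gives
  χ_A(x) = x^3 - 6*x^2 + 12*x - 8
which factors as (x - 2)^3. The eigenvalues (with algebraic multiplicities) are λ = 2 with multiplicity 3.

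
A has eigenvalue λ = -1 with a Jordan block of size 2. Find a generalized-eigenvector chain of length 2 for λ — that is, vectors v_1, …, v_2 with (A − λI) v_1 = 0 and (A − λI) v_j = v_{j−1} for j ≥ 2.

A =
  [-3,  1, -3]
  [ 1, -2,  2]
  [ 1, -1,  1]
A Jordan chain for λ = -1 of length 2:
v_1 = (1, -1, -1)ᵀ
v_2 = (0, 1, 0)ᵀ

Let N = A − (-1)·I. We want v_2 with N^2 v_2 = 0 but N^1 v_2 ≠ 0; then v_{j-1} := N · v_j for j = 2, …, 2.

Pick v_2 = (0, 1, 0)ᵀ.
Then v_1 = N · v_2 = (1, -1, -1)ᵀ.

Sanity check: (A − (-1)·I) v_1 = (0, 0, 0)ᵀ = 0. ✓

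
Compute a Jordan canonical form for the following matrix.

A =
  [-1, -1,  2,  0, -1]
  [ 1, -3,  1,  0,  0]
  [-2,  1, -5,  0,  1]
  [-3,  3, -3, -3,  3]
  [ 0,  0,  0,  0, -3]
J_3(-3) ⊕ J_1(-3) ⊕ J_1(-3)

The characteristic polynomial is
  det(x·I − A) = x^5 + 15*x^4 + 90*x^3 + 270*x^2 + 405*x + 243 = (x + 3)^5

Eigenvalues and multiplicities (the geometric multiplicity of λ is n − rank(A − λI), which equals the number of Jordan blocks for λ):
  λ = -3: algebraic multiplicity = 5, geometric multiplicity = 3

Determining the block sizes for each eigenvalue:
  λ = -3: with am = 5 and gm = 3, the partition is not yet determined (e.g. several partitions of 5 into 3 parts exist). Let N = A − (-3)·I. Computing rank(N^1) = 2, rank(N^2) = 1, rank(N^3) = 0; the number of blocks of size ≥ j is rank(N^{j−1}) − rank(N^j), giving [3, 1, 1]. So we have 1 block(s) of size 3, 2 block(s) of size 1 → block sizes [3, 1, 1]

Assembling the blocks gives a Jordan form
J =
  [-3,  1,  0,  0,  0]
  [ 0, -3,  1,  0,  0]
  [ 0,  0, -3,  0,  0]
  [ 0,  0,  0, -3,  0]
  [ 0,  0,  0,  0, -3]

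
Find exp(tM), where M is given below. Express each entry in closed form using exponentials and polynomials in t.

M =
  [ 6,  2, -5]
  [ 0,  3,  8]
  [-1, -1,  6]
e^{tM} =
  [3*t^2*exp(5*t) + t*exp(5*t) + exp(5*t), 3*t^2*exp(5*t)/2 + 2*t*exp(5*t), 3*t^2*exp(5*t) - 5*t*exp(5*t)]
  [-4*t^2*exp(5*t), -2*t^2*exp(5*t) - 2*t*exp(5*t) + exp(5*t), -4*t^2*exp(5*t) + 8*t*exp(5*t)]
  [-t^2*exp(5*t) - t*exp(5*t), -t^2*exp(5*t)/2 - t*exp(5*t), -t^2*exp(5*t) + t*exp(5*t) + exp(5*t)]

Strategy: write M = P · J · P⁻¹ where J is a Jordan canonical form, so e^{tM} = P · e^{tJ} · P⁻¹, and e^{tJ} can be computed block-by-block.

M has Jordan form
J =
  [5, 1, 0]
  [0, 5, 1]
  [0, 0, 5]
(up to reordering of blocks).

Per-block formulas:
  For a 3×3 Jordan block J_3(5): exp(t · J_3(5)) = e^(5t)·(I + t·N + (t^2/2)·N^2), where N is the 3×3 nilpotent shift.

After assembling e^{tJ} and conjugating by P, we get:

e^{tM} =
  [3*t^2*exp(5*t) + t*exp(5*t) + exp(5*t), 3*t^2*exp(5*t)/2 + 2*t*exp(5*t), 3*t^2*exp(5*t) - 5*t*exp(5*t)]
  [-4*t^2*exp(5*t), -2*t^2*exp(5*t) - 2*t*exp(5*t) + exp(5*t), -4*t^2*exp(5*t) + 8*t*exp(5*t)]
  [-t^2*exp(5*t) - t*exp(5*t), -t^2*exp(5*t)/2 - t*exp(5*t), -t^2*exp(5*t) + t*exp(5*t) + exp(5*t)]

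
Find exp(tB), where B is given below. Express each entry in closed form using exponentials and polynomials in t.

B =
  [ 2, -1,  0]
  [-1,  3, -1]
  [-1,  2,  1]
e^{tB} =
  [t^2*exp(2*t)/2 + exp(2*t), -t^2*exp(2*t)/2 - t*exp(2*t), t^2*exp(2*t)/2]
  [-t*exp(2*t), t*exp(2*t) + exp(2*t), -t*exp(2*t)]
  [-t^2*exp(2*t)/2 - t*exp(2*t), t^2*exp(2*t)/2 + 2*t*exp(2*t), -t^2*exp(2*t)/2 - t*exp(2*t) + exp(2*t)]

Strategy: write B = P · J · P⁻¹ where J is a Jordan canonical form, so e^{tB} = P · e^{tJ} · P⁻¹, and e^{tJ} can be computed block-by-block.

B has Jordan form
J =
  [2, 1, 0]
  [0, 2, 1]
  [0, 0, 2]
(up to reordering of blocks).

Per-block formulas:
  For a 3×3 Jordan block J_3(2): exp(t · J_3(2)) = e^(2t)·(I + t·N + (t^2/2)·N^2), where N is the 3×3 nilpotent shift.

After assembling e^{tJ} and conjugating by P, we get:

e^{tB} =
  [t^2*exp(2*t)/2 + exp(2*t), -t^2*exp(2*t)/2 - t*exp(2*t), t^2*exp(2*t)/2]
  [-t*exp(2*t), t*exp(2*t) + exp(2*t), -t*exp(2*t)]
  [-t^2*exp(2*t)/2 - t*exp(2*t), t^2*exp(2*t)/2 + 2*t*exp(2*t), -t^2*exp(2*t)/2 - t*exp(2*t) + exp(2*t)]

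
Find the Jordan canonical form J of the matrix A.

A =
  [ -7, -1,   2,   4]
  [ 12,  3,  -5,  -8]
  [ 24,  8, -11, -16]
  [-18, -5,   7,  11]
J_3(-1) ⊕ J_1(-1)

The characteristic polynomial is
  det(x·I − A) = x^4 + 4*x^3 + 6*x^2 + 4*x + 1 = (x + 1)^4

Eigenvalues and multiplicities (the geometric multiplicity of λ is n − rank(A − λI), which equals the number of Jordan blocks for λ):
  λ = -1: algebraic multiplicity = 4, geometric multiplicity = 2

Determining the block sizes for each eigenvalue:
  λ = -1: with am = 4 and gm = 2, the partition is not yet determined (e.g. several partitions of 4 into 2 parts exist). Let N = A − (-1)·I. Computing rank(N^1) = 2, rank(N^2) = 1, rank(N^3) = 0; the number of blocks of size ≥ j is rank(N^{j−1}) − rank(N^j), giving [2, 1, 1]. So we have 1 block(s) of size 3, 1 block(s) of size 1 → block sizes [3, 1]

Assembling the blocks gives a Jordan form
J =
  [-1,  1,  0,  0]
  [ 0, -1,  1,  0]
  [ 0,  0, -1,  0]
  [ 0,  0,  0, -1]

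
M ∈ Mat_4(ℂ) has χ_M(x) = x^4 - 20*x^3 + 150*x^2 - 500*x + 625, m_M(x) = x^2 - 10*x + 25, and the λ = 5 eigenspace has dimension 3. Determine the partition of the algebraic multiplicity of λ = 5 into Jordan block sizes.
Block sizes for λ = 5: [2, 1, 1]

Step 1 — from the characteristic polynomial, algebraic multiplicity of λ = 5 is 4. From dim ker(M − (5)·I) = 3, there are exactly 3 Jordan blocks for λ = 5.
Step 2 — from the minimal polynomial, the factor (x − 5)^2 tells us the largest block for λ = 5 has size 2.
Step 3 — with total size 4, 3 blocks, and largest block 2, the block sizes (in nonincreasing order) are [2, 1, 1].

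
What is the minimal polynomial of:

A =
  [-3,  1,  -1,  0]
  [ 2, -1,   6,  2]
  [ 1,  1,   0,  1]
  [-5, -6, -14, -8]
x^3 + 9*x^2 + 27*x + 27

The characteristic polynomial is χ_A(x) = (x + 3)^4, so the eigenvalues are known. The minimal polynomial is
  m_A(x) = Π_λ (x − λ)^{k_λ}
where k_λ is the size of the *largest* Jordan block for λ (equivalently, the smallest k with (A − λI)^k v = 0 for every generalised eigenvector v of λ).

  λ = -3: largest Jordan block has size 3, contributing (x + 3)^3

So m_A(x) = (x + 3)^3 = x^3 + 9*x^2 + 27*x + 27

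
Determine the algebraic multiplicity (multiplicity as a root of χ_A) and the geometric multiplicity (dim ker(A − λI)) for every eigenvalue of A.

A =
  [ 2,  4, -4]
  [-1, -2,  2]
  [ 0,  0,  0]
λ = 0: alg = 3, geom = 2

Step 1 — factor the characteristic polynomial to read off the algebraic multiplicities:
  χ_A(x) = x^3

Step 2 — compute geometric multiplicities via the rank-nullity identity g(λ) = n − rank(A − λI):
  rank(A − (0)·I) = 1, so dim ker(A − (0)·I) = n − 1 = 2

Summary:
  λ = 0: algebraic multiplicity = 3, geometric multiplicity = 2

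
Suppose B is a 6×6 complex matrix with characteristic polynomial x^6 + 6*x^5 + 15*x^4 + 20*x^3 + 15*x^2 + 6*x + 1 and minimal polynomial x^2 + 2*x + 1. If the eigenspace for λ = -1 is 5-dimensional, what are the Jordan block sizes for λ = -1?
Block sizes for λ = -1: [2, 1, 1, 1, 1]

Step 1 — from the characteristic polynomial, algebraic multiplicity of λ = -1 is 6. From dim ker(B − (-1)·I) = 5, there are exactly 5 Jordan blocks for λ = -1.
Step 2 — from the minimal polynomial, the factor (x + 1)^2 tells us the largest block for λ = -1 has size 2.
Step 3 — with total size 6, 5 blocks, and largest block 2, the block sizes (in nonincreasing order) are [2, 1, 1, 1, 1].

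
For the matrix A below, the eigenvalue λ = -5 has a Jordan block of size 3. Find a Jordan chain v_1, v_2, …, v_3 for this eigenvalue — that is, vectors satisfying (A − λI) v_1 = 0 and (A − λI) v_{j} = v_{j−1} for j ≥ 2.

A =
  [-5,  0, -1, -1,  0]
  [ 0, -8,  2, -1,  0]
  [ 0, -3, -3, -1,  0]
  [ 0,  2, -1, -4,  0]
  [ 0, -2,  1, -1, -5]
A Jordan chain for λ = -5 of length 3:
v_1 = (1, 1, 1, -1, 1)ᵀ
v_2 = (0, -3, -3, 2, -2)ᵀ
v_3 = (0, 1, 0, 0, 0)ᵀ

Let N = A − (-5)·I. We want v_3 with N^3 v_3 = 0 but N^2 v_3 ≠ 0; then v_{j-1} := N · v_j for j = 3, …, 2.

Pick v_3 = (0, 1, 0, 0, 0)ᵀ.
Then v_2 = N · v_3 = (0, -3, -3, 2, -2)ᵀ.
Then v_1 = N · v_2 = (1, 1, 1, -1, 1)ᵀ.

Sanity check: (A − (-5)·I) v_1 = (0, 0, 0, 0, 0)ᵀ = 0. ✓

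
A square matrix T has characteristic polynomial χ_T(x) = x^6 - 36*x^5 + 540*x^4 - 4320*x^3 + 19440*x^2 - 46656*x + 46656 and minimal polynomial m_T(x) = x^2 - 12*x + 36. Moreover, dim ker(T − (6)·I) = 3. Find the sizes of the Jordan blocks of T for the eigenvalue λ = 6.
Block sizes for λ = 6: [2, 2, 2]

Step 1 — from the characteristic polynomial, algebraic multiplicity of λ = 6 is 6. From dim ker(T − (6)·I) = 3, there are exactly 3 Jordan blocks for λ = 6.
Step 2 — from the minimal polynomial, the factor (x − 6)^2 tells us the largest block for λ = 6 has size 2.
Step 3 — with total size 6, 3 blocks, and largest block 2, the block sizes (in nonincreasing order) are [2, 2, 2].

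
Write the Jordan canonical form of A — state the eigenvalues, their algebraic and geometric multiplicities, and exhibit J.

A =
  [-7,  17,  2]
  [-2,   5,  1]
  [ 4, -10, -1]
J_3(-1)

The characteristic polynomial is
  det(x·I − A) = x^3 + 3*x^2 + 3*x + 1 = (x + 1)^3

Eigenvalues and multiplicities (the geometric multiplicity of λ is n − rank(A − λI), which equals the number of Jordan blocks for λ):
  λ = -1: algebraic multiplicity = 3, geometric multiplicity = 1

Determining the block sizes for each eigenvalue:
  λ = -1: one block (gm = 1), so the single block has size am = 3 → block sizes [3]

Assembling the blocks gives a Jordan form
J =
  [-1,  1,  0]
  [ 0, -1,  1]
  [ 0,  0, -1]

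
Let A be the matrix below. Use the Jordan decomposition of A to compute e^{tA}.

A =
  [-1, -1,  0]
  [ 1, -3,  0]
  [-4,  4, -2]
e^{tA} =
  [t*exp(-2*t) + exp(-2*t), -t*exp(-2*t), 0]
  [t*exp(-2*t), -t*exp(-2*t) + exp(-2*t), 0]
  [-4*t*exp(-2*t), 4*t*exp(-2*t), exp(-2*t)]

Strategy: write A = P · J · P⁻¹ where J is a Jordan canonical form, so e^{tA} = P · e^{tJ} · P⁻¹, and e^{tJ} can be computed block-by-block.

A has Jordan form
J =
  [-2,  1,  0]
  [ 0, -2,  0]
  [ 0,  0, -2]
(up to reordering of blocks).

Per-block formulas:
  For a 1×1 block at λ = -2: exp(t · [-2]) = [e^(-2t)].
  For a 2×2 Jordan block J_2(-2): exp(t · J_2(-2)) = e^(-2t)·(I + t·N), where N is the 2×2 nilpotent shift.

After assembling e^{tJ} and conjugating by P, we get:

e^{tA} =
  [t*exp(-2*t) + exp(-2*t), -t*exp(-2*t), 0]
  [t*exp(-2*t), -t*exp(-2*t) + exp(-2*t), 0]
  [-4*t*exp(-2*t), 4*t*exp(-2*t), exp(-2*t)]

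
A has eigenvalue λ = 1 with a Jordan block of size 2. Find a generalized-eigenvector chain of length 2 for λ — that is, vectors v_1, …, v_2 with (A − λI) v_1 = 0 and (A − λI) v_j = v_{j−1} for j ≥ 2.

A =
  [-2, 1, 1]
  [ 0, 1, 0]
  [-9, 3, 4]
A Jordan chain for λ = 1 of length 2:
v_1 = (-3, 0, -9)ᵀ
v_2 = (1, 0, 0)ᵀ

Let N = A − (1)·I. We want v_2 with N^2 v_2 = 0 but N^1 v_2 ≠ 0; then v_{j-1} := N · v_j for j = 2, …, 2.

Pick v_2 = (1, 0, 0)ᵀ.
Then v_1 = N · v_2 = (-3, 0, -9)ᵀ.

Sanity check: (A − (1)·I) v_1 = (0, 0, 0)ᵀ = 0. ✓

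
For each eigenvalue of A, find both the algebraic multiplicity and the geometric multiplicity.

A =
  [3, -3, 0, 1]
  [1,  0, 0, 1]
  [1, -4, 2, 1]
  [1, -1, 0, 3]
λ = 2: alg = 4, geom = 2

Step 1 — factor the characteristic polynomial to read off the algebraic multiplicities:
  χ_A(x) = (x - 2)^4

Step 2 — compute geometric multiplicities via the rank-nullity identity g(λ) = n − rank(A − λI):
  rank(A − (2)·I) = 2, so dim ker(A − (2)·I) = n − 2 = 2

Summary:
  λ = 2: algebraic multiplicity = 4, geometric multiplicity = 2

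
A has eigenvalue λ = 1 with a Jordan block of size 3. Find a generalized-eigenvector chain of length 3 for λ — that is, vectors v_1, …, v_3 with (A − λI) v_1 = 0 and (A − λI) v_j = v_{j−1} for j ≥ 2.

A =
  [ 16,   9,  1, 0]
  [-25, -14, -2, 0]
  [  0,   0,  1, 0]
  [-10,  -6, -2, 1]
A Jordan chain for λ = 1 of length 3:
v_1 = (-3, 5, 0, 2)ᵀ
v_2 = (1, -2, 0, -2)ᵀ
v_3 = (0, 0, 1, 0)ᵀ

Let N = A − (1)·I. We want v_3 with N^3 v_3 = 0 but N^2 v_3 ≠ 0; then v_{j-1} := N · v_j for j = 3, …, 2.

Pick v_3 = (0, 0, 1, 0)ᵀ.
Then v_2 = N · v_3 = (1, -2, 0, -2)ᵀ.
Then v_1 = N · v_2 = (-3, 5, 0, 2)ᵀ.

Sanity check: (A − (1)·I) v_1 = (0, 0, 0, 0)ᵀ = 0. ✓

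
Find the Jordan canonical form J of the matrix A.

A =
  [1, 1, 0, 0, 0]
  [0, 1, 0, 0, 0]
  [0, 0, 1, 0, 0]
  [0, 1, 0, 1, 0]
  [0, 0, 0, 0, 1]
J_2(1) ⊕ J_1(1) ⊕ J_1(1) ⊕ J_1(1)

The characteristic polynomial is
  det(x·I − A) = x^5 - 5*x^4 + 10*x^3 - 10*x^2 + 5*x - 1 = (x - 1)^5

Eigenvalues and multiplicities (the geometric multiplicity of λ is n − rank(A − λI), which equals the number of Jordan blocks for λ):
  λ = 1: algebraic multiplicity = 5, geometric multiplicity = 4

Determining the block sizes for each eigenvalue:
  λ = 1: 4 blocks summing to 5 forces exactly one block of size 2 and the rest size 1 → block sizes [2, 1, 1, 1]

Assembling the blocks gives a Jordan form
J =
  [1, 1, 0, 0, 0]
  [0, 1, 0, 0, 0]
  [0, 0, 1, 0, 0]
  [0, 0, 0, 1, 0]
  [0, 0, 0, 0, 1]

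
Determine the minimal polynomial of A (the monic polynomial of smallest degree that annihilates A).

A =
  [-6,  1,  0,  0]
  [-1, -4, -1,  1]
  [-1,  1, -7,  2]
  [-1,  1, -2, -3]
x^3 + 15*x^2 + 75*x + 125

The characteristic polynomial is χ_A(x) = (x + 5)^4, so the eigenvalues are known. The minimal polynomial is
  m_A(x) = Π_λ (x − λ)^{k_λ}
where k_λ is the size of the *largest* Jordan block for λ (equivalently, the smallest k with (A − λI)^k v = 0 for every generalised eigenvector v of λ).

  λ = -5: largest Jordan block has size 3, contributing (x + 5)^3

So m_A(x) = (x + 5)^3 = x^3 + 15*x^2 + 75*x + 125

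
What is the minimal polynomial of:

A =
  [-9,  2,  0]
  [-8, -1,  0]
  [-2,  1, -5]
x^2 + 10*x + 25

The characteristic polynomial is χ_A(x) = (x + 5)^3, so the eigenvalues are known. The minimal polynomial is
  m_A(x) = Π_λ (x − λ)^{k_λ}
where k_λ is the size of the *largest* Jordan block for λ (equivalently, the smallest k with (A − λI)^k v = 0 for every generalised eigenvector v of λ).

  λ = -5: largest Jordan block has size 2, contributing (x + 5)^2

So m_A(x) = (x + 5)^2 = x^2 + 10*x + 25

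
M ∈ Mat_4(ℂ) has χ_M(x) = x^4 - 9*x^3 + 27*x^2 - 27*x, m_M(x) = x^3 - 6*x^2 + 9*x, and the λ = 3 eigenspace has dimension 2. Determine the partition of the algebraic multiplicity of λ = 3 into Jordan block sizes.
Block sizes for λ = 3: [2, 1]

Step 1 — from the characteristic polynomial, algebraic multiplicity of λ = 3 is 3. From dim ker(M − (3)·I) = 2, there are exactly 2 Jordan blocks for λ = 3.
Step 2 — from the minimal polynomial, the factor (x − 3)^2 tells us the largest block for λ = 3 has size 2.
Step 3 — with total size 3, 2 blocks, and largest block 2, the block sizes (in nonincreasing order) are [2, 1].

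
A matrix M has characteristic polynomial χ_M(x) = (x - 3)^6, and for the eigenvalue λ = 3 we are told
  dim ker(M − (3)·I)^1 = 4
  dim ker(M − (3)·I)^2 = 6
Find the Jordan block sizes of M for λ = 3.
Block sizes for λ = 3: [2, 2, 1, 1]

From the dimensions of kernels of powers, the number of Jordan blocks of size at least j is d_j − d_{j−1} where d_j = dim ker(N^j) (with d_0 = 0). Computing the differences gives [4, 2].
The number of blocks of size exactly k is (#blocks of size ≥ k) − (#blocks of size ≥ k + 1), so the partition is: 2 block(s) of size 1, 2 block(s) of size 2.
In nonincreasing order the block sizes are [2, 2, 1, 1].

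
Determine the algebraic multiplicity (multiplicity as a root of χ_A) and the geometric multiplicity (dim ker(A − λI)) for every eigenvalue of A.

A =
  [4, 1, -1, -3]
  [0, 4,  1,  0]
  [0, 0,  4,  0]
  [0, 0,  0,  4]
λ = 4: alg = 4, geom = 2

Step 1 — factor the characteristic polynomial to read off the algebraic multiplicities:
  χ_A(x) = (x - 4)^4

Step 2 — compute geometric multiplicities via the rank-nullity identity g(λ) = n − rank(A − λI):
  rank(A − (4)·I) = 2, so dim ker(A − (4)·I) = n − 2 = 2

Summary:
  λ = 4: algebraic multiplicity = 4, geometric multiplicity = 2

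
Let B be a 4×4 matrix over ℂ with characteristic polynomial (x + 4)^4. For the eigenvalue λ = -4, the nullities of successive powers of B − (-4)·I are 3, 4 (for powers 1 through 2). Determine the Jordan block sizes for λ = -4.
Block sizes for λ = -4: [2, 1, 1]

From the dimensions of kernels of powers, the number of Jordan blocks of size at least j is d_j − d_{j−1} where d_j = dim ker(N^j) (with d_0 = 0). Computing the differences gives [3, 1].
The number of blocks of size exactly k is (#blocks of size ≥ k) − (#blocks of size ≥ k + 1), so the partition is: 2 block(s) of size 1, 1 block(s) of size 2.
In nonincreasing order the block sizes are [2, 1, 1].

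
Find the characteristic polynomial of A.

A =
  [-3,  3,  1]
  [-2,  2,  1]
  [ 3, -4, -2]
x^3 + 3*x^2 + 3*x + 1

Expanding det(x·I − A) (e.g. by cofactor expansion or by noting that A is similar to its Jordan form J, which has the same characteristic polynomial as A) gives
  χ_A(x) = x^3 + 3*x^2 + 3*x + 1
which factors as (x + 1)^3. The eigenvalues (with algebraic multiplicities) are λ = -1 with multiplicity 3.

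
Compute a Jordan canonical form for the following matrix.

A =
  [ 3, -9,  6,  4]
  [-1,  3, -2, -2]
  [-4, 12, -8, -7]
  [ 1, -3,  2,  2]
J_3(0) ⊕ J_1(0)

The characteristic polynomial is
  det(x·I − A) = x^4

Eigenvalues and multiplicities (the geometric multiplicity of λ is n − rank(A − λI), which equals the number of Jordan blocks for λ):
  λ = 0: algebraic multiplicity = 4, geometric multiplicity = 2

Determining the block sizes for each eigenvalue:
  λ = 0: with am = 4 and gm = 2, the partition is not yet determined (e.g. several partitions of 4 into 2 parts exist). Let N = A − (0)·I. Computing rank(N^1) = 2, rank(N^2) = 1, rank(N^3) = 0; the number of blocks of size ≥ j is rank(N^{j−1}) − rank(N^j), giving [2, 1, 1]. So we have 1 block(s) of size 3, 1 block(s) of size 1 → block sizes [3, 1]

Assembling the blocks gives a Jordan form
J =
  [0, 1, 0, 0]
  [0, 0, 1, 0]
  [0, 0, 0, 0]
  [0, 0, 0, 0]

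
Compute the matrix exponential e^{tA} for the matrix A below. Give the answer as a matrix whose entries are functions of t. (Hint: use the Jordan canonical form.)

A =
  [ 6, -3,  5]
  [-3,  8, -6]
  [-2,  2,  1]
e^{tA} =
  [t*exp(5*t) + exp(5*t), -t^2*exp(5*t) - 3*t*exp(5*t), 3*t^2*exp(5*t)/2 + 5*t*exp(5*t)]
  [-3*t*exp(5*t), 3*t^2*exp(5*t) + 3*t*exp(5*t) + exp(5*t), -9*t^2*exp(5*t)/2 - 6*t*exp(5*t)]
  [-2*t*exp(5*t), 2*t^2*exp(5*t) + 2*t*exp(5*t), -3*t^2*exp(5*t) - 4*t*exp(5*t) + exp(5*t)]

Strategy: write A = P · J · P⁻¹ where J is a Jordan canonical form, so e^{tA} = P · e^{tJ} · P⁻¹, and e^{tJ} can be computed block-by-block.

A has Jordan form
J =
  [5, 1, 0]
  [0, 5, 1]
  [0, 0, 5]
(up to reordering of blocks).

Per-block formulas:
  For a 3×3 Jordan block J_3(5): exp(t · J_3(5)) = e^(5t)·(I + t·N + (t^2/2)·N^2), where N is the 3×3 nilpotent shift.

After assembling e^{tJ} and conjugating by P, we get:

e^{tA} =
  [t*exp(5*t) + exp(5*t), -t^2*exp(5*t) - 3*t*exp(5*t), 3*t^2*exp(5*t)/2 + 5*t*exp(5*t)]
  [-3*t*exp(5*t), 3*t^2*exp(5*t) + 3*t*exp(5*t) + exp(5*t), -9*t^2*exp(5*t)/2 - 6*t*exp(5*t)]
  [-2*t*exp(5*t), 2*t^2*exp(5*t) + 2*t*exp(5*t), -3*t^2*exp(5*t) - 4*t*exp(5*t) + exp(5*t)]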